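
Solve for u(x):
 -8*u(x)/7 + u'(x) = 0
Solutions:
 u(x) = C1*exp(8*x/7)


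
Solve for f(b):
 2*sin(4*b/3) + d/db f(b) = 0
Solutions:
 f(b) = C1 + 3*cos(4*b/3)/2


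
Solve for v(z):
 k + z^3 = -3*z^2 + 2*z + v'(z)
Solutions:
 v(z) = C1 + k*z + z^4/4 + z^3 - z^2


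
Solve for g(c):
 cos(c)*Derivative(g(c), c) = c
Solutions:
 g(c) = C1 + Integral(c/cos(c), c)


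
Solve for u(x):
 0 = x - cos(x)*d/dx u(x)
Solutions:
 u(x) = C1 + Integral(x/cos(x), x)


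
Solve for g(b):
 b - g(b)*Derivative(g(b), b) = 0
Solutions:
 g(b) = -sqrt(C1 + b^2)
 g(b) = sqrt(C1 + b^2)


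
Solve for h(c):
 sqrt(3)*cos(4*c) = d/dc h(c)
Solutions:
 h(c) = C1 + sqrt(3)*sin(4*c)/4


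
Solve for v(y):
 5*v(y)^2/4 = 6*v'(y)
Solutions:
 v(y) = -24/(C1 + 5*y)


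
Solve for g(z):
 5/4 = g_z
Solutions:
 g(z) = C1 + 5*z/4


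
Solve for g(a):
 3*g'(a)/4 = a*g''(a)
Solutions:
 g(a) = C1 + C2*a^(7/4)


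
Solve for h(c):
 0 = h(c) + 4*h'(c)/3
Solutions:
 h(c) = C1*exp(-3*c/4)


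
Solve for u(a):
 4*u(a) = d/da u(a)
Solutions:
 u(a) = C1*exp(4*a)


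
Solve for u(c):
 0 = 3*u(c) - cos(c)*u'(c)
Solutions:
 u(c) = C1*(sin(c) + 1)^(3/2)/(sin(c) - 1)^(3/2)


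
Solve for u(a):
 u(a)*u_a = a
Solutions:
 u(a) = -sqrt(C1 + a^2)
 u(a) = sqrt(C1 + a^2)


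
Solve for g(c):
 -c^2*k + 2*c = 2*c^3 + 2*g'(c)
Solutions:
 g(c) = C1 - c^4/4 - c^3*k/6 + c^2/2


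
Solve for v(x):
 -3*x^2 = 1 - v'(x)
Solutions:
 v(x) = C1 + x^3 + x


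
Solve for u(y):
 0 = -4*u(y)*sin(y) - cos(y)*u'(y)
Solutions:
 u(y) = C1*cos(y)^4


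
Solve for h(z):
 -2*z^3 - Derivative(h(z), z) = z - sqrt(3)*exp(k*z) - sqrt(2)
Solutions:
 h(z) = C1 - z^4/2 - z^2/2 + sqrt(2)*z + sqrt(3)*exp(k*z)/k


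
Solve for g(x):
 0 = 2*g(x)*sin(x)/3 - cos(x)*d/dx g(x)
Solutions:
 g(x) = C1/cos(x)^(2/3)


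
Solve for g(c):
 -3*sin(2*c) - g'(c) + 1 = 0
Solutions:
 g(c) = C1 + c + 3*cos(2*c)/2


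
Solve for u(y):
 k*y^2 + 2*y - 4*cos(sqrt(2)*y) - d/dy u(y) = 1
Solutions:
 u(y) = C1 + k*y^3/3 + y^2 - y - 2*sqrt(2)*sin(sqrt(2)*y)


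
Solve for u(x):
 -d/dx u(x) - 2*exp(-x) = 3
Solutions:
 u(x) = C1 - 3*x + 2*exp(-x)


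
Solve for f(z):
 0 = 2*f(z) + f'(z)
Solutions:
 f(z) = C1*exp(-2*z)


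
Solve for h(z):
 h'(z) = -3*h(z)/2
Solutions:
 h(z) = C1*exp(-3*z/2)


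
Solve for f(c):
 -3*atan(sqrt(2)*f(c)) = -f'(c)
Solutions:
 Integral(1/atan(sqrt(2)*_y), (_y, f(c))) = C1 + 3*c


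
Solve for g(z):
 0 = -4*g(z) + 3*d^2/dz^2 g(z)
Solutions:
 g(z) = C1*exp(-2*sqrt(3)*z/3) + C2*exp(2*sqrt(3)*z/3)


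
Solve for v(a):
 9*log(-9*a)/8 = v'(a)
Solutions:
 v(a) = C1 + 9*a*log(-a)/8 + 9*a*(-1 + 2*log(3))/8


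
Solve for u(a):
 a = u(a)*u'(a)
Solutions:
 u(a) = -sqrt(C1 + a^2)
 u(a) = sqrt(C1 + a^2)


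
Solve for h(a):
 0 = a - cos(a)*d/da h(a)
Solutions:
 h(a) = C1 + Integral(a/cos(a), a)


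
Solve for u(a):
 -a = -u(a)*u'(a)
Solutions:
 u(a) = -sqrt(C1 + a^2)
 u(a) = sqrt(C1 + a^2)


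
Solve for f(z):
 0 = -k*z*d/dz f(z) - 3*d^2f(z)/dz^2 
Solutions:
 f(z) = Piecewise((-sqrt(6)*sqrt(pi)*C1*erf(sqrt(6)*sqrt(k)*z/6)/(2*sqrt(k)) - C2, (k > 0) | (k < 0)), (-C1*z - C2, True))


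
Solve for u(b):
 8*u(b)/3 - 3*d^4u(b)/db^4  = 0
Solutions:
 u(b) = C1*exp(-2^(3/4)*sqrt(3)*b/3) + C2*exp(2^(3/4)*sqrt(3)*b/3) + C3*sin(2^(3/4)*sqrt(3)*b/3) + C4*cos(2^(3/4)*sqrt(3)*b/3)


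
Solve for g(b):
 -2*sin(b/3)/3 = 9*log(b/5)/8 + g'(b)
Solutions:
 g(b) = C1 - 9*b*log(b)/8 + 9*b/8 + 9*b*log(5)/8 + 2*cos(b/3)


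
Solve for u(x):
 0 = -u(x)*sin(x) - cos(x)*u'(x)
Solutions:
 u(x) = C1*cos(x)


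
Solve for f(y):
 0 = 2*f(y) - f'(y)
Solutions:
 f(y) = C1*exp(2*y)


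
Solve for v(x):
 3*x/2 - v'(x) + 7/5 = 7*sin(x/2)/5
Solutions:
 v(x) = C1 + 3*x^2/4 + 7*x/5 + 14*cos(x/2)/5


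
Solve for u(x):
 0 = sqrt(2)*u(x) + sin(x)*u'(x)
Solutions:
 u(x) = C1*(cos(x) + 1)^(sqrt(2)/2)/(cos(x) - 1)^(sqrt(2)/2)


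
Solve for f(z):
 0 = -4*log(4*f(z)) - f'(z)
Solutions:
 Integral(1/(log(_y) + 2*log(2)), (_y, f(z)))/4 = C1 - z


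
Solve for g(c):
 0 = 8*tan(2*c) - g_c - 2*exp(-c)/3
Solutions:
 g(c) = C1 + 2*log(tan(2*c)^2 + 1) + 2*exp(-c)/3


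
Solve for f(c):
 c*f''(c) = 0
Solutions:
 f(c) = C1 + C2*c


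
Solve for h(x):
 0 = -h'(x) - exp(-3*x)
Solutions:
 h(x) = C1 + exp(-3*x)/3


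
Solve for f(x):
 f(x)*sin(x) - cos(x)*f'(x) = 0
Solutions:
 f(x) = C1/cos(x)


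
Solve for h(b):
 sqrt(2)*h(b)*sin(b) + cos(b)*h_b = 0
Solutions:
 h(b) = C1*cos(b)^(sqrt(2))


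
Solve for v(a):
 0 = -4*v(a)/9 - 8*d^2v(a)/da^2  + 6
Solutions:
 v(a) = C1*sin(sqrt(2)*a/6) + C2*cos(sqrt(2)*a/6) + 27/2


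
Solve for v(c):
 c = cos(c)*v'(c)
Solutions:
 v(c) = C1 + Integral(c/cos(c), c)


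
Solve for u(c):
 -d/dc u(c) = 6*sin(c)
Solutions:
 u(c) = C1 + 6*cos(c)


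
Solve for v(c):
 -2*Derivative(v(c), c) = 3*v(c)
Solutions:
 v(c) = C1*exp(-3*c/2)


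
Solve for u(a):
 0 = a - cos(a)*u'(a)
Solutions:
 u(a) = C1 + Integral(a/cos(a), a)


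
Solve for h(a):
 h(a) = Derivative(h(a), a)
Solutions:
 h(a) = C1*exp(a)


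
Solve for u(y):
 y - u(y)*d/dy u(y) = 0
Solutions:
 u(y) = -sqrt(C1 + y^2)
 u(y) = sqrt(C1 + y^2)


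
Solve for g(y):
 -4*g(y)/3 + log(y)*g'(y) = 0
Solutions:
 g(y) = C1*exp(4*li(y)/3)


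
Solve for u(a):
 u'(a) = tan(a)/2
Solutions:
 u(a) = C1 - log(cos(a))/2


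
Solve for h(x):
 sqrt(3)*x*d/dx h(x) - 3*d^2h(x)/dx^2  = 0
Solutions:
 h(x) = C1 + C2*erfi(sqrt(2)*3^(3/4)*x/6)


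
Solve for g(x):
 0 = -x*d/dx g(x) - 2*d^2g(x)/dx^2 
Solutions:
 g(x) = C1 + C2*erf(x/2)


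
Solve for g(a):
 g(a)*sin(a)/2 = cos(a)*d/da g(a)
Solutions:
 g(a) = C1/sqrt(cos(a))


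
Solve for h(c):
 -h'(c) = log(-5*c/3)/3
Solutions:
 h(c) = C1 - c*log(-c)/3 + c*(-log(5) + 1 + log(3))/3


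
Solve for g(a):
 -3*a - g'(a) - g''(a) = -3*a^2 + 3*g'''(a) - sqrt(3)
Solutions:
 g(a) = C1 + a^3 - 9*a^2/2 - 9*a + sqrt(3)*a + (C2*sin(sqrt(11)*a/6) + C3*cos(sqrt(11)*a/6))*exp(-a/6)


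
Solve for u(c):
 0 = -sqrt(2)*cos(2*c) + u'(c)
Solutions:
 u(c) = C1 + sqrt(2)*sin(2*c)/2


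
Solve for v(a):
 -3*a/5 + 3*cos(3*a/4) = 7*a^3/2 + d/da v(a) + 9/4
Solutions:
 v(a) = C1 - 7*a^4/8 - 3*a^2/10 - 9*a/4 + 4*sin(3*a/4)


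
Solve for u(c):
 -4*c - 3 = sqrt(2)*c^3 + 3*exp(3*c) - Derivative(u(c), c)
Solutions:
 u(c) = C1 + sqrt(2)*c^4/4 + 2*c^2 + 3*c + exp(3*c)


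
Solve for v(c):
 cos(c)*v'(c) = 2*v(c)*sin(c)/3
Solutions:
 v(c) = C1/cos(c)^(2/3)


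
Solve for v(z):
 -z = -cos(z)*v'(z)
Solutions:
 v(z) = C1 + Integral(z/cos(z), z)


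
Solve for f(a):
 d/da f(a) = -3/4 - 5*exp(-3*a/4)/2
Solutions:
 f(a) = C1 - 3*a/4 + 10*exp(-3*a/4)/3


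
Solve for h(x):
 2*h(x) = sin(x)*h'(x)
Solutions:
 h(x) = C1*(cos(x) - 1)/(cos(x) + 1)


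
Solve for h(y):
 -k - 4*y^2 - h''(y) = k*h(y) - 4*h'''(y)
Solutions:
 h(y) = C1*exp(y*(-(-216*k + sqrt((216*k + 1)^2 - 1) - 1)^(1/3) + 1 - 1/(-216*k + sqrt((216*k + 1)^2 - 1) - 1)^(1/3))/12) + C2*exp(y*((-216*k + sqrt((216*k + 1)^2 - 1) - 1)^(1/3) - sqrt(3)*I*(-216*k + sqrt((216*k + 1)^2 - 1) - 1)^(1/3) + 2 - 4/((-1 + sqrt(3)*I)*(-216*k + sqrt((216*k + 1)^2 - 1) - 1)^(1/3)))/24) + C3*exp(y*((-216*k + sqrt((216*k + 1)^2 - 1) - 1)^(1/3) + sqrt(3)*I*(-216*k + sqrt((216*k + 1)^2 - 1) - 1)^(1/3) + 2 + 4/((1 + sqrt(3)*I)*(-216*k + sqrt((216*k + 1)^2 - 1) - 1)^(1/3)))/24) - 1 - 4*y^2/k + 8/k^2


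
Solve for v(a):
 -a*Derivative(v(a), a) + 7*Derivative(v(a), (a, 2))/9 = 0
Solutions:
 v(a) = C1 + C2*erfi(3*sqrt(14)*a/14)


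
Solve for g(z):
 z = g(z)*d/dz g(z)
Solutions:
 g(z) = -sqrt(C1 + z^2)
 g(z) = sqrt(C1 + z^2)


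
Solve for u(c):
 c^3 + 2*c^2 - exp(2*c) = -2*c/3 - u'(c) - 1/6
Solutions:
 u(c) = C1 - c^4/4 - 2*c^3/3 - c^2/3 - c/6 + exp(2*c)/2


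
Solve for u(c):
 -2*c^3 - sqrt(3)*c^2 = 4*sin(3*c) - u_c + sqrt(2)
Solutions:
 u(c) = C1 + c^4/2 + sqrt(3)*c^3/3 + sqrt(2)*c - 4*cos(3*c)/3


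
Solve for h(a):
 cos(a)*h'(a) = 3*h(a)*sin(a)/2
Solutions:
 h(a) = C1/cos(a)^(3/2)


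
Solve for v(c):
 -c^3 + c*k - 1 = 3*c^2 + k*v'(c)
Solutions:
 v(c) = C1 - c^4/(4*k) - c^3/k + c^2/2 - c/k


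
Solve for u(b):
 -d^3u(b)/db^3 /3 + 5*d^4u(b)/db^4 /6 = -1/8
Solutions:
 u(b) = C1 + C2*b + C3*b^2 + C4*exp(2*b/5) + b^3/16


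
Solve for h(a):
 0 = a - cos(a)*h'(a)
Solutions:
 h(a) = C1 + Integral(a/cos(a), a)


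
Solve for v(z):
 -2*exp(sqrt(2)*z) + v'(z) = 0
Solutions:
 v(z) = C1 + sqrt(2)*exp(sqrt(2)*z)


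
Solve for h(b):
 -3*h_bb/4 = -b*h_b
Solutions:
 h(b) = C1 + C2*erfi(sqrt(6)*b/3)


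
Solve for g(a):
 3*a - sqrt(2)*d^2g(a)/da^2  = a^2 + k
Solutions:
 g(a) = C1 + C2*a - sqrt(2)*a^4/24 + sqrt(2)*a^3/4 - sqrt(2)*a^2*k/4


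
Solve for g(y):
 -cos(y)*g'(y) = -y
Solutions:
 g(y) = C1 + Integral(y/cos(y), y)


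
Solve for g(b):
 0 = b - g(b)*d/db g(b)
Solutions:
 g(b) = -sqrt(C1 + b^2)
 g(b) = sqrt(C1 + b^2)


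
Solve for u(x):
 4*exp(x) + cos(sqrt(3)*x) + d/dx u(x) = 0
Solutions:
 u(x) = C1 - 4*exp(x) - sqrt(3)*sin(sqrt(3)*x)/3


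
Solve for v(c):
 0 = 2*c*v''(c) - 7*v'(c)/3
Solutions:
 v(c) = C1 + C2*c^(13/6)


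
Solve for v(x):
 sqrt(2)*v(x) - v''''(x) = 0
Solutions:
 v(x) = C1*exp(-2^(1/8)*x) + C2*exp(2^(1/8)*x) + C3*sin(2^(1/8)*x) + C4*cos(2^(1/8)*x)


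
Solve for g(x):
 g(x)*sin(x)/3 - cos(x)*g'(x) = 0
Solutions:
 g(x) = C1/cos(x)^(1/3)


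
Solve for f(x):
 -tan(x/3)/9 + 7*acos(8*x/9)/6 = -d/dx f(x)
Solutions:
 f(x) = C1 - 7*x*acos(8*x/9)/6 + 7*sqrt(81 - 64*x^2)/48 - log(cos(x/3))/3


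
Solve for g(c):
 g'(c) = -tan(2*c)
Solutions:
 g(c) = C1 + log(cos(2*c))/2


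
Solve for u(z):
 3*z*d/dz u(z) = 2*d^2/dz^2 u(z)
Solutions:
 u(z) = C1 + C2*erfi(sqrt(3)*z/2)


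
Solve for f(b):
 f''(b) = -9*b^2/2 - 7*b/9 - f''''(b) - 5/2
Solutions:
 f(b) = C1 + C2*b + C3*sin(b) + C4*cos(b) - 3*b^4/8 - 7*b^3/54 + 13*b^2/4


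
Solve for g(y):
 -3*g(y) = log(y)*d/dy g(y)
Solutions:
 g(y) = C1*exp(-3*li(y))


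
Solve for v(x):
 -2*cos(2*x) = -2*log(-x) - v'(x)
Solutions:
 v(x) = C1 - 2*x*log(-x) + 2*x + sin(2*x)


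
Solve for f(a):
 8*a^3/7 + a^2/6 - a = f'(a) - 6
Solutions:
 f(a) = C1 + 2*a^4/7 + a^3/18 - a^2/2 + 6*a


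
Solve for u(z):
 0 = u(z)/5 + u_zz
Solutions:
 u(z) = C1*sin(sqrt(5)*z/5) + C2*cos(sqrt(5)*z/5)


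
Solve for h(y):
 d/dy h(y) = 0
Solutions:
 h(y) = C1


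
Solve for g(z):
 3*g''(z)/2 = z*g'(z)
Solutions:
 g(z) = C1 + C2*erfi(sqrt(3)*z/3)


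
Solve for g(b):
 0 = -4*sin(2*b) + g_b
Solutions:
 g(b) = C1 - 2*cos(2*b)


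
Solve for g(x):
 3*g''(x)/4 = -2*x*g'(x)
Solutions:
 g(x) = C1 + C2*erf(2*sqrt(3)*x/3)


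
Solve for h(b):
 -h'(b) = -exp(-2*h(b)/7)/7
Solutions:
 h(b) = 7*log(-sqrt(C1 + b)) - 7*log(7) + 7*log(2)/2
 h(b) = 7*log(C1 + b)/2 - 7*log(7) + 7*log(2)/2


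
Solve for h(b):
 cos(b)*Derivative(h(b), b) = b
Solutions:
 h(b) = C1 + Integral(b/cos(b), b)


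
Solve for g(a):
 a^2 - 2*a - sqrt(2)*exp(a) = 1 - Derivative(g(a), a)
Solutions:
 g(a) = C1 - a^3/3 + a^2 + a + sqrt(2)*exp(a)


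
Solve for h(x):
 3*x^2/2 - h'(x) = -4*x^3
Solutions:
 h(x) = C1 + x^4 + x^3/2


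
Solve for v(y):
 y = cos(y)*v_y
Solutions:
 v(y) = C1 + Integral(y/cos(y), y)


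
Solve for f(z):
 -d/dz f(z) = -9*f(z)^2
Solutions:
 f(z) = -1/(C1 + 9*z)


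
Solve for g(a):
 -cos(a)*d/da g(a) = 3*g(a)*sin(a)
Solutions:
 g(a) = C1*cos(a)^3


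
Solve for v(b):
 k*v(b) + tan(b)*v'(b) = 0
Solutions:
 v(b) = C1*exp(-k*log(sin(b)))


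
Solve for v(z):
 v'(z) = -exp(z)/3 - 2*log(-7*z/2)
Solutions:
 v(z) = C1 - 2*z*log(-z) + 2*z*(-log(7) + log(2) + 1) - exp(z)/3


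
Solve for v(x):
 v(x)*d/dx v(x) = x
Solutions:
 v(x) = -sqrt(C1 + x^2)
 v(x) = sqrt(C1 + x^2)


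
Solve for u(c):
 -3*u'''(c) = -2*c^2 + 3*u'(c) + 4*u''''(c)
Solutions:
 u(c) = C1 + C2*exp(c*(-2 + (4*sqrt(39) + 25)^(-1/3) + (4*sqrt(39) + 25)^(1/3))/8)*sin(sqrt(3)*c*(-(4*sqrt(39) + 25)^(1/3) + (4*sqrt(39) + 25)^(-1/3))/8) + C3*exp(c*(-2 + (4*sqrt(39) + 25)^(-1/3) + (4*sqrt(39) + 25)^(1/3))/8)*cos(sqrt(3)*c*(-(4*sqrt(39) + 25)^(1/3) + (4*sqrt(39) + 25)^(-1/3))/8) + C4*exp(-c*((4*sqrt(39) + 25)^(-1/3) + 1 + (4*sqrt(39) + 25)^(1/3))/4) + 2*c^3/9 - 4*c/3


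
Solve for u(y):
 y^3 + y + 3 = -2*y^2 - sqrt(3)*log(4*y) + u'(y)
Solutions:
 u(y) = C1 + y^4/4 + 2*y^3/3 + y^2/2 + sqrt(3)*y*log(y) - sqrt(3)*y + 2*sqrt(3)*y*log(2) + 3*y


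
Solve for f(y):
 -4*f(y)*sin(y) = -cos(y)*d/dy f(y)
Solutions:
 f(y) = C1/cos(y)^4


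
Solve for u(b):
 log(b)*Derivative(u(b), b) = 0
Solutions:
 u(b) = C1


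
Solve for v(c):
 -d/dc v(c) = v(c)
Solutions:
 v(c) = C1*exp(-c)


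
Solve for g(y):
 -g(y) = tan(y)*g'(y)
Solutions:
 g(y) = C1/sin(y)


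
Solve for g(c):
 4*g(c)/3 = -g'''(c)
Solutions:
 g(c) = C3*exp(-6^(2/3)*c/3) + (C1*sin(2^(2/3)*3^(1/6)*c/2) + C2*cos(2^(2/3)*3^(1/6)*c/2))*exp(6^(2/3)*c/6)


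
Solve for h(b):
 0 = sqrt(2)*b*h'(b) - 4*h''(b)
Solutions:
 h(b) = C1 + C2*erfi(2^(3/4)*b/4)


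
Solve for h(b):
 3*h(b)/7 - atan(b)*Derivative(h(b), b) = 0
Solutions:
 h(b) = C1*exp(3*Integral(1/atan(b), b)/7)


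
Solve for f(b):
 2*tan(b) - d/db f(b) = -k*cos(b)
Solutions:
 f(b) = C1 + k*sin(b) - 2*log(cos(b))


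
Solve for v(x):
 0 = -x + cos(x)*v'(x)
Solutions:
 v(x) = C1 + Integral(x/cos(x), x)


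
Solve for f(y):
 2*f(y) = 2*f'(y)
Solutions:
 f(y) = C1*exp(y)


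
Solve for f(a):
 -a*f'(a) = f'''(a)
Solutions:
 f(a) = C1 + Integral(C2*airyai(-a) + C3*airybi(-a), a)


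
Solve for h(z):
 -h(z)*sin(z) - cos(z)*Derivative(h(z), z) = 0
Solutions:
 h(z) = C1*cos(z)


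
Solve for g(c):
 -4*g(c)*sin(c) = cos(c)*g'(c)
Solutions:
 g(c) = C1*cos(c)^4


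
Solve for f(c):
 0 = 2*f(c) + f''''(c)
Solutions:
 f(c) = (C1*sin(2^(3/4)*c/2) + C2*cos(2^(3/4)*c/2))*exp(-2^(3/4)*c/2) + (C3*sin(2^(3/4)*c/2) + C4*cos(2^(3/4)*c/2))*exp(2^(3/4)*c/2)


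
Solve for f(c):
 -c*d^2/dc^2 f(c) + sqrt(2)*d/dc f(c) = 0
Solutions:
 f(c) = C1 + C2*c^(1 + sqrt(2))


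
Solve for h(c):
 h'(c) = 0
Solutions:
 h(c) = C1


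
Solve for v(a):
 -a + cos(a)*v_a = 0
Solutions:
 v(a) = C1 + Integral(a/cos(a), a)


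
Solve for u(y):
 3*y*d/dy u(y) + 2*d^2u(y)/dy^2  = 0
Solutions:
 u(y) = C1 + C2*erf(sqrt(3)*y/2)


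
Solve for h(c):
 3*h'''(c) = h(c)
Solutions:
 h(c) = C3*exp(3^(2/3)*c/3) + (C1*sin(3^(1/6)*c/2) + C2*cos(3^(1/6)*c/2))*exp(-3^(2/3)*c/6)


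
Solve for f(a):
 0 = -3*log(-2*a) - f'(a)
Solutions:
 f(a) = C1 - 3*a*log(-a) + 3*a*(1 - log(2))


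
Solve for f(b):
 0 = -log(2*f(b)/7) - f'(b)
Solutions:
 Integral(1/(log(_y) - log(7) + log(2)), (_y, f(b))) = C1 - b


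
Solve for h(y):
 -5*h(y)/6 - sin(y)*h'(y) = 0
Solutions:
 h(y) = C1*(cos(y) + 1)^(5/12)/(cos(y) - 1)^(5/12)


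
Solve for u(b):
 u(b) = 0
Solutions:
 u(b) = 0


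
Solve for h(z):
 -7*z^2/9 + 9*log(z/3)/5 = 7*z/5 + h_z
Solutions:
 h(z) = C1 - 7*z^3/27 - 7*z^2/10 + 9*z*log(z)/5 - 9*z*log(3)/5 - 9*z/5


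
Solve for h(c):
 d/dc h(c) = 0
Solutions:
 h(c) = C1


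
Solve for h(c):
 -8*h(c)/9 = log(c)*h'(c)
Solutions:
 h(c) = C1*exp(-8*li(c)/9)


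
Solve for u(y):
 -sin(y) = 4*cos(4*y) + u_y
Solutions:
 u(y) = C1 - sin(4*y) + cos(y)


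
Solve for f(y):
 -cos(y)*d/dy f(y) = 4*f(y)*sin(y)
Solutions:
 f(y) = C1*cos(y)^4


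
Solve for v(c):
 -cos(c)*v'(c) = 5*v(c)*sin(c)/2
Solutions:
 v(c) = C1*cos(c)^(5/2)


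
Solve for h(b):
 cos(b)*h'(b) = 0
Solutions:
 h(b) = C1


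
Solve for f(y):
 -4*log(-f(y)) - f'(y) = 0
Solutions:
 -li(-f(y)) = C1 - 4*y


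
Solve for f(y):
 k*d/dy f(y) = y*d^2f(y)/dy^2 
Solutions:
 f(y) = C1 + y^(re(k) + 1)*(C2*sin(log(y)*Abs(im(k))) + C3*cos(log(y)*im(k)))


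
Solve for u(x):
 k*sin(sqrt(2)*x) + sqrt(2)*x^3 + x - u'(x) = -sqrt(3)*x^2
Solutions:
 u(x) = C1 - sqrt(2)*k*cos(sqrt(2)*x)/2 + sqrt(2)*x^4/4 + sqrt(3)*x^3/3 + x^2/2


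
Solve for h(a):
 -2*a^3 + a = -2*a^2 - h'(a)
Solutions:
 h(a) = C1 + a^4/2 - 2*a^3/3 - a^2/2


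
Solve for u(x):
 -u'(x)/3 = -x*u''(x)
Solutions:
 u(x) = C1 + C2*x^(4/3)


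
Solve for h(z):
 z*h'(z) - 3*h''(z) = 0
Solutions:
 h(z) = C1 + C2*erfi(sqrt(6)*z/6)


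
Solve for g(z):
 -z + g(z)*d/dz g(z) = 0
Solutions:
 g(z) = -sqrt(C1 + z^2)
 g(z) = sqrt(C1 + z^2)


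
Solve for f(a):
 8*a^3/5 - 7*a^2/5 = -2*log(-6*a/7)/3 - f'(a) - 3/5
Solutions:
 f(a) = C1 - 2*a^4/5 + 7*a^3/15 - 2*a*log(-a)/3 + a*(-10*log(6) + 1 + 10*log(7))/15


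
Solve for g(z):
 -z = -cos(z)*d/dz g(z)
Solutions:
 g(z) = C1 + Integral(z/cos(z), z)


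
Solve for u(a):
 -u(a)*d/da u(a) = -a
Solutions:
 u(a) = -sqrt(C1 + a^2)
 u(a) = sqrt(C1 + a^2)


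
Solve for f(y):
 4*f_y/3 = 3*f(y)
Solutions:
 f(y) = C1*exp(9*y/4)


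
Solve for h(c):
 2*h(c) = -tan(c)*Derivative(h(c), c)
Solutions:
 h(c) = C1/sin(c)^2


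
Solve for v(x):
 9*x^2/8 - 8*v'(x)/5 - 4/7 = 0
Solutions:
 v(x) = C1 + 15*x^3/64 - 5*x/14


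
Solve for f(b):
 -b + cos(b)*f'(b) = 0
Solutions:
 f(b) = C1 + Integral(b/cos(b), b)


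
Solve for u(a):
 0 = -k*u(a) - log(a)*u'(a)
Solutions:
 u(a) = C1*exp(-k*li(a))


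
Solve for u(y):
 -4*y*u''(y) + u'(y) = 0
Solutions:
 u(y) = C1 + C2*y^(5/4)


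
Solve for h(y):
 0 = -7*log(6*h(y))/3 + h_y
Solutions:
 -3*Integral(1/(log(_y) + log(6)), (_y, h(y)))/7 = C1 - y


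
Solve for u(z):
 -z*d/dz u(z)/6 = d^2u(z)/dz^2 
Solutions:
 u(z) = C1 + C2*erf(sqrt(3)*z/6)


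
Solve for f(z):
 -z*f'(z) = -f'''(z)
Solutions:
 f(z) = C1 + Integral(C2*airyai(z) + C3*airybi(z), z)


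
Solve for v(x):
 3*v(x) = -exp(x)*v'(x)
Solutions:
 v(x) = C1*exp(3*exp(-x))


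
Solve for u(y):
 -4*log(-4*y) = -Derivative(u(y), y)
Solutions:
 u(y) = C1 + 4*y*log(-y) + 4*y*(-1 + 2*log(2))


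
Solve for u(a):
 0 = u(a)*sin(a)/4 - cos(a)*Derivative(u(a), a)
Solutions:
 u(a) = C1/cos(a)^(1/4)


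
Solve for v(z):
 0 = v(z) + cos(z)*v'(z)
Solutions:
 v(z) = C1*sqrt(sin(z) - 1)/sqrt(sin(z) + 1)


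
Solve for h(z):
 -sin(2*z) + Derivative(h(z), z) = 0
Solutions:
 h(z) = C1 - cos(2*z)/2


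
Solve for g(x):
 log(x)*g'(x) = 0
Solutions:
 g(x) = C1


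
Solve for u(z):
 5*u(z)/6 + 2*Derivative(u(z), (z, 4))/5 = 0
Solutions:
 u(z) = (C1*sin(3^(3/4)*sqrt(5)*z/6) + C2*cos(3^(3/4)*sqrt(5)*z/6))*exp(-3^(3/4)*sqrt(5)*z/6) + (C3*sin(3^(3/4)*sqrt(5)*z/6) + C4*cos(3^(3/4)*sqrt(5)*z/6))*exp(3^(3/4)*sqrt(5)*z/6)


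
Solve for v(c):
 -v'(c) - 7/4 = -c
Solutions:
 v(c) = C1 + c^2/2 - 7*c/4


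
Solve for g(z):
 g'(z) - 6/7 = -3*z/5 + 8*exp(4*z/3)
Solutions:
 g(z) = C1 - 3*z^2/10 + 6*z/7 + 6*exp(4*z/3)


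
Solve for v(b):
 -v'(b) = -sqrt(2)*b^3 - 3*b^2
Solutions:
 v(b) = C1 + sqrt(2)*b^4/4 + b^3


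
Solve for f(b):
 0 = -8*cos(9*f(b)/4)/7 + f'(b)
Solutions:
 -8*b/7 - 2*log(sin(9*f(b)/4) - 1)/9 + 2*log(sin(9*f(b)/4) + 1)/9 = C1


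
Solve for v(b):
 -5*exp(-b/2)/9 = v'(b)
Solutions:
 v(b) = C1 + 10*exp(-b/2)/9


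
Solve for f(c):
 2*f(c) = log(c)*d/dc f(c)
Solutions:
 f(c) = C1*exp(2*li(c))


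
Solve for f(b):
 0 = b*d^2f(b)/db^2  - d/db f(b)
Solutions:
 f(b) = C1 + C2*b^2


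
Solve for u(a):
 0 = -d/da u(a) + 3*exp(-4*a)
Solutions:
 u(a) = C1 - 3*exp(-4*a)/4


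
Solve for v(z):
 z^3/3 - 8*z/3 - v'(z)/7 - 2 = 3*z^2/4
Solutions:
 v(z) = C1 + 7*z^4/12 - 7*z^3/4 - 28*z^2/3 - 14*z


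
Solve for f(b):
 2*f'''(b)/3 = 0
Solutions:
 f(b) = C1 + C2*b + C3*b^2


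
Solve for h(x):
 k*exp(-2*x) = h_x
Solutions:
 h(x) = C1 - k*exp(-2*x)/2


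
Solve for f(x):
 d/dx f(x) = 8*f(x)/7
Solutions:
 f(x) = C1*exp(8*x/7)


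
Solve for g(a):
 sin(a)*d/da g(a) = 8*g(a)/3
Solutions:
 g(a) = C1*(cos(a) - 1)^(4/3)/(cos(a) + 1)^(4/3)


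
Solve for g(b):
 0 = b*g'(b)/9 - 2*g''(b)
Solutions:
 g(b) = C1 + C2*erfi(b/6)


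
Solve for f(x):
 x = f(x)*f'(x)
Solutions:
 f(x) = -sqrt(C1 + x^2)
 f(x) = sqrt(C1 + x^2)


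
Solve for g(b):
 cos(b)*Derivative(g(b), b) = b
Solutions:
 g(b) = C1 + Integral(b/cos(b), b)


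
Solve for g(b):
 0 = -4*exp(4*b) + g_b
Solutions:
 g(b) = C1 + exp(4*b)


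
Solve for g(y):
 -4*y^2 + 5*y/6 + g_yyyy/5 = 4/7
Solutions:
 g(y) = C1 + C2*y + C3*y^2 + C4*y^3 + y^6/18 - 5*y^5/144 + 5*y^4/42


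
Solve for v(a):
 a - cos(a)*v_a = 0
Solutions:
 v(a) = C1 + Integral(a/cos(a), a)


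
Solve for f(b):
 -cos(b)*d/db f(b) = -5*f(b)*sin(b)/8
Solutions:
 f(b) = C1/cos(b)^(5/8)


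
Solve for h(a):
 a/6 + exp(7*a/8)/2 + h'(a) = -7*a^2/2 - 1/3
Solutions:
 h(a) = C1 - 7*a^3/6 - a^2/12 - a/3 - 4*exp(7*a/8)/7


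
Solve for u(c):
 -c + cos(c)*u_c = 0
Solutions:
 u(c) = C1 + Integral(c/cos(c), c)


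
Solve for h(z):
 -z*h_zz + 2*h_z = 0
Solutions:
 h(z) = C1 + C2*z^3


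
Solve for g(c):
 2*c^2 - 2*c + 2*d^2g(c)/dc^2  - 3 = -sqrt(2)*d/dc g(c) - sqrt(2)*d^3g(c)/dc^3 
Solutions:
 g(c) = C1 - sqrt(2)*c^3/3 + sqrt(2)*c^2/2 + 2*c^2 - 2*c - sqrt(2)*c/2 + (C2*sin(sqrt(2)*c/2) + C3*cos(sqrt(2)*c/2))*exp(-sqrt(2)*c/2)


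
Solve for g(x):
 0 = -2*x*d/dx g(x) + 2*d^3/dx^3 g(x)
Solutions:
 g(x) = C1 + Integral(C2*airyai(x) + C3*airybi(x), x)


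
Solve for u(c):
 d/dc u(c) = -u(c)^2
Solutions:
 u(c) = 1/(C1 + c)


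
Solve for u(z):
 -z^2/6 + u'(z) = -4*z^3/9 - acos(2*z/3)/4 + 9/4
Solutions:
 u(z) = C1 - z^4/9 + z^3/18 - z*acos(2*z/3)/4 + 9*z/4 + sqrt(9 - 4*z^2)/8


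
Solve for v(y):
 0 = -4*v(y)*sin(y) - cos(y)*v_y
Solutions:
 v(y) = C1*cos(y)^4


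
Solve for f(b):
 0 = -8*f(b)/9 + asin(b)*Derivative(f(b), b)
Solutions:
 f(b) = C1*exp(8*Integral(1/asin(b), b)/9)


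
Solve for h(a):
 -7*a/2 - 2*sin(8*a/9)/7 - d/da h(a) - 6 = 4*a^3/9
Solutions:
 h(a) = C1 - a^4/9 - 7*a^2/4 - 6*a + 9*cos(8*a/9)/28


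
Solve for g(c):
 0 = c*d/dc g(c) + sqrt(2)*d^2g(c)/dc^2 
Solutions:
 g(c) = C1 + C2*erf(2^(1/4)*c/2)


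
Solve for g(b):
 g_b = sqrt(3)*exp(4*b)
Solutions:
 g(b) = C1 + sqrt(3)*exp(4*b)/4


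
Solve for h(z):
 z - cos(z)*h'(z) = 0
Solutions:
 h(z) = C1 + Integral(z/cos(z), z)


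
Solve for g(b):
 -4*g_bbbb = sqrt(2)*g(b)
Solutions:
 g(b) = (C1*sin(2^(1/8)*b/2) + C2*cos(2^(1/8)*b/2))*exp(-2^(1/8)*b/2) + (C3*sin(2^(1/8)*b/2) + C4*cos(2^(1/8)*b/2))*exp(2^(1/8)*b/2)


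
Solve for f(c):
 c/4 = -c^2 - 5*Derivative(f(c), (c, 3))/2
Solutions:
 f(c) = C1 + C2*c + C3*c^2 - c^5/150 - c^4/240


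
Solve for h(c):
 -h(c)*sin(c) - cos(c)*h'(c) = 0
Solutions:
 h(c) = C1*cos(c)


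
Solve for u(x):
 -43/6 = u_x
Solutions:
 u(x) = C1 - 43*x/6


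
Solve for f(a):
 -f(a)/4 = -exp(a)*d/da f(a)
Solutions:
 f(a) = C1*exp(-exp(-a)/4)


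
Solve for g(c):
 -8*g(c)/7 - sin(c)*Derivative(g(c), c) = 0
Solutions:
 g(c) = C1*(cos(c) + 1)^(4/7)/(cos(c) - 1)^(4/7)


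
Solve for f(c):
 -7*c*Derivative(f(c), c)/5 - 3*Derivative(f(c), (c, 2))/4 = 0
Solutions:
 f(c) = C1 + C2*erf(sqrt(210)*c/15)


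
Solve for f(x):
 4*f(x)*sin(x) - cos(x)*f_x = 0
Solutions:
 f(x) = C1/cos(x)^4


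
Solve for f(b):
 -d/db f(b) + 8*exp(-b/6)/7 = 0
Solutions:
 f(b) = C1 - 48*exp(-b/6)/7


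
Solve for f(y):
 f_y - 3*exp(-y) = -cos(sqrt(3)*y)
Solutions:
 f(y) = C1 - sqrt(3)*sin(sqrt(3)*y)/3 - 3*exp(-y)


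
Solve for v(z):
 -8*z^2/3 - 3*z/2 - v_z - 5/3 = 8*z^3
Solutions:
 v(z) = C1 - 2*z^4 - 8*z^3/9 - 3*z^2/4 - 5*z/3


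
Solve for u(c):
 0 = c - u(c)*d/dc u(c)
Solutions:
 u(c) = -sqrt(C1 + c^2)
 u(c) = sqrt(C1 + c^2)


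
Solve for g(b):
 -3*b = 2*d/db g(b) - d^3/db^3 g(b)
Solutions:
 g(b) = C1 + C2*exp(-sqrt(2)*b) + C3*exp(sqrt(2)*b) - 3*b^2/4


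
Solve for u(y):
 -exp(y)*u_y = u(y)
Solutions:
 u(y) = C1*exp(exp(-y))


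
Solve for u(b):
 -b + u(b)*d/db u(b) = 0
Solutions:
 u(b) = -sqrt(C1 + b^2)
 u(b) = sqrt(C1 + b^2)


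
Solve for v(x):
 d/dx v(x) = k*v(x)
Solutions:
 v(x) = C1*exp(k*x)


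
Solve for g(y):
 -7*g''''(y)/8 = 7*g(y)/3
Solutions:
 g(y) = (C1*sin(2^(1/4)*3^(3/4)*y/3) + C2*cos(2^(1/4)*3^(3/4)*y/3))*exp(-2^(1/4)*3^(3/4)*y/3) + (C3*sin(2^(1/4)*3^(3/4)*y/3) + C4*cos(2^(1/4)*3^(3/4)*y/3))*exp(2^(1/4)*3^(3/4)*y/3)


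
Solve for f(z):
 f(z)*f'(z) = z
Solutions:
 f(z) = -sqrt(C1 + z^2)
 f(z) = sqrt(C1 + z^2)


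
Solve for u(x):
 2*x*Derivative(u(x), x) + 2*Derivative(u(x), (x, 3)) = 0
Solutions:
 u(x) = C1 + Integral(C2*airyai(-x) + C3*airybi(-x), x)


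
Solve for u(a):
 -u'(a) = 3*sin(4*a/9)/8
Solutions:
 u(a) = C1 + 27*cos(4*a/9)/32


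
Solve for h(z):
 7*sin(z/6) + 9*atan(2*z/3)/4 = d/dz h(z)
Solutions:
 h(z) = C1 + 9*z*atan(2*z/3)/4 - 27*log(4*z^2 + 9)/16 - 42*cos(z/6)


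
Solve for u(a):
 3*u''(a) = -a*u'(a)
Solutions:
 u(a) = C1 + C2*erf(sqrt(6)*a/6)


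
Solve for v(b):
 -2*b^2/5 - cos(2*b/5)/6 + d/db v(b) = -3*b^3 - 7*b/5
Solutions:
 v(b) = C1 - 3*b^4/4 + 2*b^3/15 - 7*b^2/10 + 5*sin(2*b/5)/12


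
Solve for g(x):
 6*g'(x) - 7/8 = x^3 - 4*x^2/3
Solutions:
 g(x) = C1 + x^4/24 - 2*x^3/27 + 7*x/48


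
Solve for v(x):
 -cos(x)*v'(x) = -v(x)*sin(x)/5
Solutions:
 v(x) = C1/cos(x)^(1/5)


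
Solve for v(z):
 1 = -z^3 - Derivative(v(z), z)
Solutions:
 v(z) = C1 - z^4/4 - z


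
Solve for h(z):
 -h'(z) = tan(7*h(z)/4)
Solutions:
 h(z) = -4*asin(C1*exp(-7*z/4))/7 + 4*pi/7
 h(z) = 4*asin(C1*exp(-7*z/4))/7


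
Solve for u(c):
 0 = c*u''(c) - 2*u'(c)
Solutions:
 u(c) = C1 + C2*c^3


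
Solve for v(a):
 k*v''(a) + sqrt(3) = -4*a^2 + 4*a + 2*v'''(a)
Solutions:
 v(a) = C1 + C2*a + C3*exp(a*k/2) - a^4/(3*k) + 2*a^3*(1 - 4/k)/(3*k) + a^2*(-sqrt(3)/2 + 4/k - 16/k^2)/k


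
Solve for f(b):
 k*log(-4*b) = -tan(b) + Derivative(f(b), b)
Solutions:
 f(b) = C1 + b*k*(log(-b) - 1) + 2*b*k*log(2) - log(cos(b))


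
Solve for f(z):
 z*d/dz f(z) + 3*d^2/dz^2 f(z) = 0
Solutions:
 f(z) = C1 + C2*erf(sqrt(6)*z/6)


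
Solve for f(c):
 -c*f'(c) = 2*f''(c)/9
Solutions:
 f(c) = C1 + C2*erf(3*c/2)


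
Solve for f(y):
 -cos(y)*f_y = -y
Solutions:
 f(y) = C1 + Integral(y/cos(y), y)


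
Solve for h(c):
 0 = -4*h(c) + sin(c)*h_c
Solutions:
 h(c) = C1*(cos(c)^2 - 2*cos(c) + 1)/(cos(c)^2 + 2*cos(c) + 1)


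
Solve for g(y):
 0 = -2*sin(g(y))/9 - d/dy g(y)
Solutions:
 2*y/9 + log(cos(g(y)) - 1)/2 - log(cos(g(y)) + 1)/2 = C1


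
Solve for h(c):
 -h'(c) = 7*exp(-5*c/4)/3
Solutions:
 h(c) = C1 + 28*exp(-5*c/4)/15


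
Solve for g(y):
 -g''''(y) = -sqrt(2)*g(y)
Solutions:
 g(y) = C1*exp(-2^(1/8)*y) + C2*exp(2^(1/8)*y) + C3*sin(2^(1/8)*y) + C4*cos(2^(1/8)*y)


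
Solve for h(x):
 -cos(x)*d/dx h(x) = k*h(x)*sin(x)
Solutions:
 h(x) = C1*exp(k*log(cos(x)))


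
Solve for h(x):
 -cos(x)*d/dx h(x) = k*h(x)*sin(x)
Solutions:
 h(x) = C1*exp(k*log(cos(x)))


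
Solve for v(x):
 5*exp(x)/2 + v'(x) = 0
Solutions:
 v(x) = C1 - 5*exp(x)/2


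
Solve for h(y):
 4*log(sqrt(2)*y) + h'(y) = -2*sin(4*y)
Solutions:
 h(y) = C1 - 4*y*log(y) - 2*y*log(2) + 4*y + cos(4*y)/2


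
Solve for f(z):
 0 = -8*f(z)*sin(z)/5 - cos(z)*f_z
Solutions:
 f(z) = C1*cos(z)^(8/5)


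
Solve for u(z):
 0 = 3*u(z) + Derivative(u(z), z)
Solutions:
 u(z) = C1*exp(-3*z)


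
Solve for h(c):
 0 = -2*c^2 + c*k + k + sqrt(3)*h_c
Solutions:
 h(c) = C1 + 2*sqrt(3)*c^3/9 - sqrt(3)*c^2*k/6 - sqrt(3)*c*k/3


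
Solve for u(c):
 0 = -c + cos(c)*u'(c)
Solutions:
 u(c) = C1 + Integral(c/cos(c), c)


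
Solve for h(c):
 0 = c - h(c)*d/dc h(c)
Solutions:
 h(c) = -sqrt(C1 + c^2)
 h(c) = sqrt(C1 + c^2)


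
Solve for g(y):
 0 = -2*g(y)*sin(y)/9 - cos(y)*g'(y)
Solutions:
 g(y) = C1*cos(y)^(2/9)


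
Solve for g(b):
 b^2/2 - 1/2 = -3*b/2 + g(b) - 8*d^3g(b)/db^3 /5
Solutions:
 g(b) = C3*exp(5^(1/3)*b/2) + b^2/2 + 3*b/2 + (C1*sin(sqrt(3)*5^(1/3)*b/4) + C2*cos(sqrt(3)*5^(1/3)*b/4))*exp(-5^(1/3)*b/4) - 1/2


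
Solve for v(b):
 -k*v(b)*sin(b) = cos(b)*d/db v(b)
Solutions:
 v(b) = C1*exp(k*log(cos(b)))


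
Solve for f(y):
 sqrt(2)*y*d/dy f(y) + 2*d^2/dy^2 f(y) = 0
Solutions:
 f(y) = C1 + C2*erf(2^(1/4)*y/2)


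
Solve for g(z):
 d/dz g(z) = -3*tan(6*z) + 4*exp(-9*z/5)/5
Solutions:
 g(z) = C1 - log(tan(6*z)^2 + 1)/4 - 4*exp(-9*z/5)/9


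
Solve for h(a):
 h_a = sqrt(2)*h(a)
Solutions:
 h(a) = C1*exp(sqrt(2)*a)


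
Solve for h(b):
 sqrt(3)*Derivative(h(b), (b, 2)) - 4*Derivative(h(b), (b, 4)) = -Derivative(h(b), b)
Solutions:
 h(b) = C1 + C2*exp(-b*(3^(5/6)/(sqrt(9 - sqrt(3)) + 3)^(1/3) + 3^(2/3)*(sqrt(9 - sqrt(3)) + 3)^(1/3))/12)*sin(b*(-3^(1/6)*(sqrt(9 - sqrt(3)) + 3)^(1/3) + 3^(1/3)/(sqrt(9 - sqrt(3)) + 3)^(1/3))/4) + C3*exp(-b*(3^(5/6)/(sqrt(9 - sqrt(3)) + 3)^(1/3) + 3^(2/3)*(sqrt(9 - sqrt(3)) + 3)^(1/3))/12)*cos(b*(-3^(1/6)*(sqrt(9 - sqrt(3)) + 3)^(1/3) + 3^(1/3)/(sqrt(9 - sqrt(3)) + 3)^(1/3))/4) + C4*exp(b*(3^(5/6)/(sqrt(9 - sqrt(3)) + 3)^(1/3) + 3^(2/3)*(sqrt(9 - sqrt(3)) + 3)^(1/3))/6)


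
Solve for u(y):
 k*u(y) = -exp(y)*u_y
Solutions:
 u(y) = C1*exp(k*exp(-y))


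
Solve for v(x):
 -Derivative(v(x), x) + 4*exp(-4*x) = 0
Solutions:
 v(x) = C1 - exp(-4*x)


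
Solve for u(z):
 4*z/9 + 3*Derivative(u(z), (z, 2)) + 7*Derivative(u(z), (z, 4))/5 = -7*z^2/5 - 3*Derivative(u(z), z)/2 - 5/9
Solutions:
 u(z) = C1 + C2*exp(-70^(1/3)*z*(-(21 + sqrt(1001))^(1/3) + 2*70^(1/3)/(21 + sqrt(1001))^(1/3))/28)*sin(sqrt(3)*70^(1/3)*z*(2*70^(1/3)/(21 + sqrt(1001))^(1/3) + (21 + sqrt(1001))^(1/3))/28) + C3*exp(-70^(1/3)*z*(-(21 + sqrt(1001))^(1/3) + 2*70^(1/3)/(21 + sqrt(1001))^(1/3))/28)*cos(sqrt(3)*70^(1/3)*z*(2*70^(1/3)/(21 + sqrt(1001))^(1/3) + (21 + sqrt(1001))^(1/3))/28) + C4*exp(70^(1/3)*z*(-(21 + sqrt(1001))^(1/3) + 2*70^(1/3)/(21 + sqrt(1001))^(1/3))/14) - 14*z^3/45 + 232*z^2/135 - 326*z/45


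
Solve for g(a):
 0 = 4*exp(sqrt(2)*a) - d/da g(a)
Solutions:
 g(a) = C1 + 2*sqrt(2)*exp(sqrt(2)*a)


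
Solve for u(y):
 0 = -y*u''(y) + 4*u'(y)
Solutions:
 u(y) = C1 + C2*y^5


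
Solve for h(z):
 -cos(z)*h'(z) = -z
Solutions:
 h(z) = C1 + Integral(z/cos(z), z)


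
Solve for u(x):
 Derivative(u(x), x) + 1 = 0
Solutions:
 u(x) = C1 - x


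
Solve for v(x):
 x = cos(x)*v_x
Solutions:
 v(x) = C1 + Integral(x/cos(x), x)


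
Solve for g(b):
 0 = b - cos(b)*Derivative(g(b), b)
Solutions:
 g(b) = C1 + Integral(b/cos(b), b)


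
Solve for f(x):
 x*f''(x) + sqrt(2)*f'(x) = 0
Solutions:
 f(x) = C1 + C2*x^(1 - sqrt(2))


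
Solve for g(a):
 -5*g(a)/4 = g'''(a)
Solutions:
 g(a) = C3*exp(-10^(1/3)*a/2) + (C1*sin(10^(1/3)*sqrt(3)*a/4) + C2*cos(10^(1/3)*sqrt(3)*a/4))*exp(10^(1/3)*a/4)


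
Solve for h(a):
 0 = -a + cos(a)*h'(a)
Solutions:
 h(a) = C1 + Integral(a/cos(a), a)


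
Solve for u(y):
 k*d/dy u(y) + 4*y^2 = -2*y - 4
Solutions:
 u(y) = C1 - 4*y^3/(3*k) - y^2/k - 4*y/k


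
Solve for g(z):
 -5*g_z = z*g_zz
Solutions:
 g(z) = C1 + C2/z^4


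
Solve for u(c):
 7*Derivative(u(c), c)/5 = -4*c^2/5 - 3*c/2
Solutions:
 u(c) = C1 - 4*c^3/21 - 15*c^2/28


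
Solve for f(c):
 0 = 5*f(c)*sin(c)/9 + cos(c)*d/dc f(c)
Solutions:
 f(c) = C1*cos(c)^(5/9)


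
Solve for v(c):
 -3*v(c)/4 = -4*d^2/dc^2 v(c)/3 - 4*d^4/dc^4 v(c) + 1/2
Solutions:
 v(c) = C1*exp(-sqrt(3)*c*sqrt(-2 + sqrt(31))/6) + C2*exp(sqrt(3)*c*sqrt(-2 + sqrt(31))/6) + C3*sin(sqrt(3)*c*sqrt(2 + sqrt(31))/6) + C4*cos(sqrt(3)*c*sqrt(2 + sqrt(31))/6) - 2/3


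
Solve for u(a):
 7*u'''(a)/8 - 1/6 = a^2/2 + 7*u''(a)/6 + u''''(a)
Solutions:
 u(a) = C1 + C2*a - a^4/28 - 3*a^3/28 + 43*a^2/784 + (C3*sin(sqrt(2247)*a/48) + C4*cos(sqrt(2247)*a/48))*exp(7*a/16)


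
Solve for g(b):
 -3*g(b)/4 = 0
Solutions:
 g(b) = 0


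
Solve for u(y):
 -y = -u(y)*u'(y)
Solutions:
 u(y) = -sqrt(C1 + y^2)
 u(y) = sqrt(C1 + y^2)


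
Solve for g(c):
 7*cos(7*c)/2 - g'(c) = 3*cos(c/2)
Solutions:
 g(c) = C1 - 6*sin(c/2) + sin(7*c)/2


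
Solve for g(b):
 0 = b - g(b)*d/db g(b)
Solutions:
 g(b) = -sqrt(C1 + b^2)
 g(b) = sqrt(C1 + b^2)


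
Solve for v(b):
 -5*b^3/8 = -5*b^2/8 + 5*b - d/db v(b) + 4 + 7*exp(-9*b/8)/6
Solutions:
 v(b) = C1 + 5*b^4/32 - 5*b^3/24 + 5*b^2/2 + 4*b - 28*exp(-9*b/8)/27


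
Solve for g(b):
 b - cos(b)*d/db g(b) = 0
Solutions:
 g(b) = C1 + Integral(b/cos(b), b)


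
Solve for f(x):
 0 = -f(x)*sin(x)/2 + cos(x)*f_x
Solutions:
 f(x) = C1/sqrt(cos(x))


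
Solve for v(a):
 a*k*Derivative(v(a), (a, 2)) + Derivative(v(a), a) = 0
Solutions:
 v(a) = C1 + a^(((re(k) - 1)*re(k) + im(k)^2)/(re(k)^2 + im(k)^2))*(C2*sin(log(a)*Abs(im(k))/(re(k)^2 + im(k)^2)) + C3*cos(log(a)*im(k)/(re(k)^2 + im(k)^2)))


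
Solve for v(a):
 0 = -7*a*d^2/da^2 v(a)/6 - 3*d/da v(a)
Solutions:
 v(a) = C1 + C2/a^(11/7)


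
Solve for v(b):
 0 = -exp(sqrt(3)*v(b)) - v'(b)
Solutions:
 v(b) = sqrt(3)*(2*log(1/(C1 + b)) - log(3))/6


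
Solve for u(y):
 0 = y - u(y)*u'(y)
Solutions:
 u(y) = -sqrt(C1 + y^2)
 u(y) = sqrt(C1 + y^2)


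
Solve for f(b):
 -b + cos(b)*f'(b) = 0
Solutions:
 f(b) = C1 + Integral(b/cos(b), b)


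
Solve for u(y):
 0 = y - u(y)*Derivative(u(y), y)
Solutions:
 u(y) = -sqrt(C1 + y^2)
 u(y) = sqrt(C1 + y^2)


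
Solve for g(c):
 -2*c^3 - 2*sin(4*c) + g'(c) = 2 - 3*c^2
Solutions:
 g(c) = C1 + c^4/2 - c^3 + 2*c - cos(4*c)/2


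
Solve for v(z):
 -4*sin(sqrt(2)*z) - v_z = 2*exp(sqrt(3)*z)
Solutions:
 v(z) = C1 - 2*sqrt(3)*exp(sqrt(3)*z)/3 + 2*sqrt(2)*cos(sqrt(2)*z)


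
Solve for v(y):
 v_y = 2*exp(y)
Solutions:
 v(y) = C1 + 2*exp(y)


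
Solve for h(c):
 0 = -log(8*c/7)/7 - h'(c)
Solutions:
 h(c) = C1 - c*log(c)/7 - 3*c*log(2)/7 + c/7 + c*log(7)/7


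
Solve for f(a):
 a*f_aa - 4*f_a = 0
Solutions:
 f(a) = C1 + C2*a^5


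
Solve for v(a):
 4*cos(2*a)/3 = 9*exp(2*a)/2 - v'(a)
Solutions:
 v(a) = C1 + 9*exp(2*a)/4 - 2*sin(2*a)/3


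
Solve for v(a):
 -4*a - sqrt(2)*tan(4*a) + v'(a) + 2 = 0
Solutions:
 v(a) = C1 + 2*a^2 - 2*a - sqrt(2)*log(cos(4*a))/4


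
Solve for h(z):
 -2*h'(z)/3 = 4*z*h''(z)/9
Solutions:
 h(z) = C1 + C2/sqrt(z)


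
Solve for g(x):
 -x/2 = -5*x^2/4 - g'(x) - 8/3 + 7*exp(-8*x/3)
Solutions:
 g(x) = C1 - 5*x^3/12 + x^2/4 - 8*x/3 - 21*exp(-8*x/3)/8


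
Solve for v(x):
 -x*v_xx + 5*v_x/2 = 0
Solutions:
 v(x) = C1 + C2*x^(7/2)


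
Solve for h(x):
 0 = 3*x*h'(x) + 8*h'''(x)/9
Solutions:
 h(x) = C1 + Integral(C2*airyai(-3*x/2) + C3*airybi(-3*x/2), x)


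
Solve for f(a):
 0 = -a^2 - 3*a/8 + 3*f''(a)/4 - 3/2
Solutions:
 f(a) = C1 + C2*a + a^4/9 + a^3/12 + a^2


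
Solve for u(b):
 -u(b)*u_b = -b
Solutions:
 u(b) = -sqrt(C1 + b^2)
 u(b) = sqrt(C1 + b^2)


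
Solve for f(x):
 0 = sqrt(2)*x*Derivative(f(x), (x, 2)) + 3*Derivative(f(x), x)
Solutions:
 f(x) = C1 + C2*x^(1 - 3*sqrt(2)/2)


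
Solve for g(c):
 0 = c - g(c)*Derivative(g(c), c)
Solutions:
 g(c) = -sqrt(C1 + c^2)
 g(c) = sqrt(C1 + c^2)


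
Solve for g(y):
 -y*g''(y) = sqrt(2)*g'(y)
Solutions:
 g(y) = C1 + C2*y^(1 - sqrt(2))


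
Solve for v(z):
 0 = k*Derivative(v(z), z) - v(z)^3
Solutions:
 v(z) = -sqrt(2)*sqrt(-k/(C1*k + z))/2
 v(z) = sqrt(2)*sqrt(-k/(C1*k + z))/2


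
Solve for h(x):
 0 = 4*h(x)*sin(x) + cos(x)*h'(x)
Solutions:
 h(x) = C1*cos(x)^4


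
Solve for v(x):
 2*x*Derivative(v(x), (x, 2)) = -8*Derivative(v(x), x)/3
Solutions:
 v(x) = C1 + C2/x^(1/3)


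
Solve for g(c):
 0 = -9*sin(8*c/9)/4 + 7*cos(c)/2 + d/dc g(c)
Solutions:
 g(c) = C1 - 7*sin(c)/2 - 81*cos(8*c/9)/32


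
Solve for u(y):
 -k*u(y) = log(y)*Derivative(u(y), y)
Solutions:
 u(y) = C1*exp(-k*li(y))


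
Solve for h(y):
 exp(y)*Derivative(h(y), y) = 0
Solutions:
 h(y) = C1


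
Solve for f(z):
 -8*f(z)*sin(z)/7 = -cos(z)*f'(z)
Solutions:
 f(z) = C1/cos(z)^(8/7)


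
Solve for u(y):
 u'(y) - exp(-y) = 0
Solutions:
 u(y) = C1 - exp(-y)


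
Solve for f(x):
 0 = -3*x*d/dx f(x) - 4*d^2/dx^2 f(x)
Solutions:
 f(x) = C1 + C2*erf(sqrt(6)*x/4)


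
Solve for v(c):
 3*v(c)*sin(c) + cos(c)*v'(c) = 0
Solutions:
 v(c) = C1*cos(c)^3


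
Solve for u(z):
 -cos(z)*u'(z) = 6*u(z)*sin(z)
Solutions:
 u(z) = C1*cos(z)^6


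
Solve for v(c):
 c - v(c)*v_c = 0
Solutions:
 v(c) = -sqrt(C1 + c^2)
 v(c) = sqrt(C1 + c^2)


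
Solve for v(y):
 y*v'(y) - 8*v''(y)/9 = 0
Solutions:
 v(y) = C1 + C2*erfi(3*y/4)


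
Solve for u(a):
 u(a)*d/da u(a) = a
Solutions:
 u(a) = -sqrt(C1 + a^2)
 u(a) = sqrt(C1 + a^2)


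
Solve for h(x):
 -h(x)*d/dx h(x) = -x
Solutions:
 h(x) = -sqrt(C1 + x^2)
 h(x) = sqrt(C1 + x^2)


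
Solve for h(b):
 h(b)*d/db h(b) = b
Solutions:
 h(b) = -sqrt(C1 + b^2)
 h(b) = sqrt(C1 + b^2)


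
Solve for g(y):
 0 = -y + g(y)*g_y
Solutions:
 g(y) = -sqrt(C1 + y^2)
 g(y) = sqrt(C1 + y^2)


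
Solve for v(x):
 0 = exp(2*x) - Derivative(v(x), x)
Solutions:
 v(x) = C1 + exp(2*x)/2


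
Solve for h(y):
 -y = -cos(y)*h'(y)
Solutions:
 h(y) = C1 + Integral(y/cos(y), y)


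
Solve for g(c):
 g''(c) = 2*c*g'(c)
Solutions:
 g(c) = C1 + C2*erfi(c)


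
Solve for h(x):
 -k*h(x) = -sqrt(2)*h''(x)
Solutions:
 h(x) = C1*exp(-2^(3/4)*sqrt(k)*x/2) + C2*exp(2^(3/4)*sqrt(k)*x/2)


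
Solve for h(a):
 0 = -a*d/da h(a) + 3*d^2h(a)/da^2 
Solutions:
 h(a) = C1 + C2*erfi(sqrt(6)*a/6)


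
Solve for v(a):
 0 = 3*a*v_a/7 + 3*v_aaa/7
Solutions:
 v(a) = C1 + Integral(C2*airyai(-a) + C3*airybi(-a), a)


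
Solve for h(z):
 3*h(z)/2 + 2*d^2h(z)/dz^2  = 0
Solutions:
 h(z) = C1*sin(sqrt(3)*z/2) + C2*cos(sqrt(3)*z/2)


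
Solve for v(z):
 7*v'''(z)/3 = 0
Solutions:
 v(z) = C1 + C2*z + C3*z^2


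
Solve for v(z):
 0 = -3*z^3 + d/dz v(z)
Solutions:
 v(z) = C1 + 3*z^4/4


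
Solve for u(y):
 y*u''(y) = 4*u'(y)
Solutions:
 u(y) = C1 + C2*y^5


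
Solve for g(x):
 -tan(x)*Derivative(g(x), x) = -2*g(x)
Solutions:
 g(x) = C1*sin(x)^2


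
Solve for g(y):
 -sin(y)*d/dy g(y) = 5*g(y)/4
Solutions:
 g(y) = C1*(cos(y) + 1)^(5/8)/(cos(y) - 1)^(5/8)


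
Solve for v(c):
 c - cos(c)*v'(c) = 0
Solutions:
 v(c) = C1 + Integral(c/cos(c), c)


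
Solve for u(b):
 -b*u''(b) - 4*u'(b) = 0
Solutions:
 u(b) = C1 + C2/b^3


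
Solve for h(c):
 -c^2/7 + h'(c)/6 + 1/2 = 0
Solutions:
 h(c) = C1 + 2*c^3/7 - 3*c


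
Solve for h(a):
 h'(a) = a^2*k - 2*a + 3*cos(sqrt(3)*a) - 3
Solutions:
 h(a) = C1 + a^3*k/3 - a^2 - 3*a + sqrt(3)*sin(sqrt(3)*a)


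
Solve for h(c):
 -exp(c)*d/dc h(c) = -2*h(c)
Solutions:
 h(c) = C1*exp(-2*exp(-c))


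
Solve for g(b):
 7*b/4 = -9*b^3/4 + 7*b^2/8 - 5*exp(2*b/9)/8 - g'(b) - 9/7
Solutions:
 g(b) = C1 - 9*b^4/16 + 7*b^3/24 - 7*b^2/8 - 9*b/7 - 45*exp(2*b/9)/16


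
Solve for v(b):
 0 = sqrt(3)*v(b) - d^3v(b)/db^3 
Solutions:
 v(b) = C3*exp(3^(1/6)*b) + (C1*sin(3^(2/3)*b/2) + C2*cos(3^(2/3)*b/2))*exp(-3^(1/6)*b/2)


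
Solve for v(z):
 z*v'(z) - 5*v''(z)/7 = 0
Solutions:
 v(z) = C1 + C2*erfi(sqrt(70)*z/10)
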